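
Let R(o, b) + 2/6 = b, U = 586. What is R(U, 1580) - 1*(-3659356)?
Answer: 10982807/3 ≈ 3.6609e+6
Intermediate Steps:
R(o, b) = -⅓ + b
R(U, 1580) - 1*(-3659356) = (-⅓ + 1580) - 1*(-3659356) = 4739/3 + 3659356 = 10982807/3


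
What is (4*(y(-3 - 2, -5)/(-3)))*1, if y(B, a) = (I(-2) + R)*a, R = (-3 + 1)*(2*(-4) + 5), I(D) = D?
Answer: 80/3 ≈ 26.667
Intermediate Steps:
R = 6 (R = -2*(-8 + 5) = -2*(-3) = 6)
y(B, a) = 4*a (y(B, a) = (-2 + 6)*a = 4*a)
(4*(y(-3 - 2, -5)/(-3)))*1 = (4*((4*(-5))/(-3)))*1 = (4*(-20*(-⅓)))*1 = (4*(20/3))*1 = (80/3)*1 = 80/3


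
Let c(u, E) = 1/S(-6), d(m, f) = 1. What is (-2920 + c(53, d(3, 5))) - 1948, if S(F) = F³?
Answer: -1051489/216 ≈ -4868.0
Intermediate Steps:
c(u, E) = -1/216 (c(u, E) = 1/((-6)³) = 1/(-216) = -1/216)
(-2920 + c(53, d(3, 5))) - 1948 = (-2920 - 1/216) - 1948 = -630721/216 - 1948 = -1051489/216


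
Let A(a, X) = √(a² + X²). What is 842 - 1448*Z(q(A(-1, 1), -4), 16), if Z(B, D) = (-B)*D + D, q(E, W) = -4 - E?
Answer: -114998 - 23168*√2 ≈ -1.4776e+5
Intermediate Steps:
A(a, X) = √(X² + a²)
Z(B, D) = D - B*D (Z(B, D) = -B*D + D = D - B*D)
842 - 1448*Z(q(A(-1, 1), -4), 16) = 842 - 23168*(1 - (-4 - √(1² + (-1)²))) = 842 - 23168*(1 - (-4 - √(1 + 1))) = 842 - 23168*(1 - (-4 - √2)) = 842 - 23168*(1 + (4 + √2)) = 842 - 23168*(5 + √2) = 842 - 1448*(80 + 16*√2) = 842 + (-115840 - 23168*√2) = -114998 - 23168*√2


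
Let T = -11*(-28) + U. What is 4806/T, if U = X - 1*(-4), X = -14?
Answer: 2403/149 ≈ 16.128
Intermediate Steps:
U = -10 (U = -14 - 1*(-4) = -14 + 4 = -10)
T = 298 (T = -11*(-28) - 10 = 308 - 10 = 298)
4806/T = 4806/298 = 4806*(1/298) = 2403/149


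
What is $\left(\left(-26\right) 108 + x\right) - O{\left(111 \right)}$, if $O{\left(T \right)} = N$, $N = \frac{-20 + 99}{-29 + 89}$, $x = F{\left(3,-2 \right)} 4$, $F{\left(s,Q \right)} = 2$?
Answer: $- \frac{168079}{60} \approx -2801.3$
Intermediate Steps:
$x = 8$ ($x = 2 \cdot 4 = 8$)
$N = \frac{79}{60} \approx 1.3167$
$O{\left(T \right)} = \frac{79}{60}$
$\left(\left(-26\right) 108 + x\right) - O{\left(111 \right)} = \left(\left(-26\right) 108 + 8\right) - \frac{79}{60} = \left(-2808 + 8\right) - \frac{79}{60} = -2800 - \frac{79}{60} = - \frac{168079}{60}$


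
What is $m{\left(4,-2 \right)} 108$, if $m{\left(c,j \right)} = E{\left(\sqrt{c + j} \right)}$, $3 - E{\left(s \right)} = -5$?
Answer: $864$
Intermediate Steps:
$E{\left(s \right)} = 8$ ($E{\left(s \right)} = 3 - -5 = 3 + 5 = 8$)
$m{\left(c,j \right)} = 8$
$m{\left(4,-2 \right)} 108 = 8 \cdot 108 = 864$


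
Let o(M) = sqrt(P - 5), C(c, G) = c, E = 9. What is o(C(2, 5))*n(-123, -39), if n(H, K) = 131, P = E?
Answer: 262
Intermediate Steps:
P = 9
o(M) = 2 (o(M) = sqrt(9 - 5) = sqrt(4) = 2)
o(C(2, 5))*n(-123, -39) = 2*131 = 262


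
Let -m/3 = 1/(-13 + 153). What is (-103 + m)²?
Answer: 208022929/19600 ≈ 10613.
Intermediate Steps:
m = -3/140 (m = -3/(-13 + 153) = -3/140 ≈ -0.021429)
(-103 + m)² = (-103 - 3/140)² = (-14423/140)² = 208022929/19600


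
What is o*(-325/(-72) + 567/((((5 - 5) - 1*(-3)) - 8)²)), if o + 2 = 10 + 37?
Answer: 48949/40 ≈ 1223.7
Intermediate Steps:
o = 45 (o = -2 + (10 + 37) = -2 + 47 = 45)
o*(-325/(-72) + 567/((((5 - 5) - 1*(-3)) - 8)²)) = 45*(-325/(-72) + 567/((((5 - 5) - 1*(-3)) - 8)²)) = 45*(-325*(-1/72) + 567/(((0 + 3) - 8)²)) = 45*(325/72 + 567/((3 - 8)²)) = 45*(325/72 + 567/((-5)²)) = 45*(325/72 + 567/25) = 45*(48949/1800) = 48949/40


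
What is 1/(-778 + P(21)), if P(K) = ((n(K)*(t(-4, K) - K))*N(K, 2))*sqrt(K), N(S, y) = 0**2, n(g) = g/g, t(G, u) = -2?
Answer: -1/778 ≈ -0.0012853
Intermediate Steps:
n(g) = 1
N(S, y) = 0
P(K) = 0 (P(K) = ((1*(-2 - K))*0)*sqrt(K) = ((-2 - K)*0)*sqrt(K) = 0*sqrt(K) = 0)
1/(-778 + P(21)) = 1/(-778 + 0) = 1/(-778) = -1/778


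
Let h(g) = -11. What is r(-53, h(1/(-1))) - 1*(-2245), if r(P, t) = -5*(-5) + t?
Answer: 2259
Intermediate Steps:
r(P, t) = 25 + t
r(-53, h(1/(-1))) - 1*(-2245) = (25 - 11) - 1*(-2245) = 14 + 2245 = 2259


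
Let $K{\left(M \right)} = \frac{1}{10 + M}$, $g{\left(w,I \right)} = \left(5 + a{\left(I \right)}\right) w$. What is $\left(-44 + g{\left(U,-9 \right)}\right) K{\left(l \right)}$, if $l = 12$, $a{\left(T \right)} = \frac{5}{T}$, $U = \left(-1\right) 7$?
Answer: $- \frac{338}{99} \approx -3.4141$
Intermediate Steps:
$U = -7$
$g{\left(w,I \right)} = w \left(5 + \frac{5}{I}\right)$ ($g{\left(w,I \right)} = \left(5 + \frac{5}{I}\right) w = w \left(5 + \frac{5}{I}\right)$)
$\left(-44 + g{\left(U,-9 \right)}\right) K{\left(l \right)} = \frac{-44 + 5 \left(-7\right) \frac{1}{-9} \left(1 - 9\right)}{10 + 12} = \frac{-44 + 5 \left(-7\right) \left(- \frac{1}{9}\right) \left(-8\right)}{22} = \left(-44 - \frac{280}{9}\right) \frac{1}{22} = \left(- \frac{676}{9}\right) \frac{1}{22} = - \frac{338}{99}$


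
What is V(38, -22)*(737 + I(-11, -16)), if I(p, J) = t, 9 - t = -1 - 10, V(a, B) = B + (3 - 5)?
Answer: -18168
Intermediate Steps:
V(a, B) = -2 + B (V(a, B) = B - 2 = -2 + B)
t = 20 (t = 9 - (-1 - 10) = 9 - 1*(-11) = 9 + 11 = 20)
I(p, J) = 20
V(38, -22)*(737 + I(-11, -16)) = (-2 - 22)*(737 + 20) = -24*757 = -18168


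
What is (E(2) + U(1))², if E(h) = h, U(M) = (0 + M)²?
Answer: 9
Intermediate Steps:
U(M) = M²
(E(2) + U(1))² = (2 + 1²)² = (2 + 1)² = 3² = 9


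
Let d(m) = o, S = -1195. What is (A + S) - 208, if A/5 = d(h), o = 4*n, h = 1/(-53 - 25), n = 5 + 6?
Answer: -1183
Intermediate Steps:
n = 11
h = -1/78 (h = 1/(-78) = -1/78 ≈ -0.012821)
o = 44 (o = 4*11 = 44)
d(m) = 44
A = 220 (A = 5*44 = 220)
(A + S) - 208 = (220 - 1195) - 208 = -975 - 208 = -1183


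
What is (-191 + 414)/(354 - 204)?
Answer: 223/150 ≈ 1.4867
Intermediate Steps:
(-191 + 414)/(354 - 204) = 223/150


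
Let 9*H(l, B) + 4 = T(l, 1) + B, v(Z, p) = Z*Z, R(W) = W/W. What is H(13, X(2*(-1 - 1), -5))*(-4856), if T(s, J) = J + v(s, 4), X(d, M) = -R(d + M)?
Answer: -267080/3 ≈ -89027.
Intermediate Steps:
R(W) = 1
v(Z, p) = Z²
X(d, M) = -1 (X(d, M) = -1*1 = -1)
T(s, J) = J + s²
H(l, B) = -⅓ + B/9 + l²/9 (H(l, B) = -4/9 + ((1 + l²) + B)/9 = -4/9 + (1 + B + l²)/9 = -4/9 + (⅑ + B/9 + l²/9) = -⅓ + B/9 + l²/9)
H(13, X(2*(-1 - 1), -5))*(-4856) = (-⅓ + (⅑)*(-1) + (⅑)*13²)*(-4856) = (-⅓ - ⅑ + (⅑)*169)*(-4856) = (-⅓ - ⅑ + 169/9)*(-4856) = (55/3)*(-4856) = -267080/3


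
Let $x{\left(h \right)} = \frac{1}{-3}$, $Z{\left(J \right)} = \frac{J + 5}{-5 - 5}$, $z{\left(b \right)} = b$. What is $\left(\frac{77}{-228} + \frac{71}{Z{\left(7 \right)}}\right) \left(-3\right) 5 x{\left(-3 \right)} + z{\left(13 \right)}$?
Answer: $- \frac{64871}{228} \approx -284.52$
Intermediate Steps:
$Z{\left(J \right)} = - \frac{1}{2} - \frac{J}{10}$ ($Z{\left(J \right)} = \frac{5 + J}{-10} = \left(5 + J\right) \left(- \frac{1}{10}\right) = - \frac{1}{2} - \frac{J}{10}$)
$x{\left(h \right)} = - \frac{1}{3}$
$\left(\frac{77}{-228} + \frac{71}{Z{\left(7 \right)}}\right) \left(-3\right) 5 x{\left(-3 \right)} + z{\left(13 \right)} = \left(\frac{77}{-228} + \frac{71}{- \frac{1}{2} - \frac{7}{10}}\right) \left(-3\right) 5 \left(- \frac{1}{3}\right) + 13 = \left(77 \left(- \frac{1}{228}\right) + \frac{71}{- \frac{1}{2} - \frac{7}{10}}\right) \left(\left(-15\right) \left(- \frac{1}{3}\right)\right) + 13 = \left(- \frac{77}{228} + \frac{71}{- \frac{6}{5}}\right) 5 + 13 = \left(- \frac{77}{228} + 71 \left(- \frac{5}{6}\right)\right) 5 + 13 = \left(- \frac{77}{228} - \frac{355}{6}\right) 5 + 13 = \left(- \frac{13567}{228}\right) 5 + 13 = - \frac{67835}{228} + 13 = - \frac{64871}{228}$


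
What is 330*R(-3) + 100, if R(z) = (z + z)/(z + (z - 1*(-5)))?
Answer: 2080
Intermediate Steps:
R(z) = 2*z/(5 + 2*z) (R(z) = (2*z)/(z + (z + 5)) = (2*z)/(z + (5 + z)) = (2*z)/(5 + 2*z) = 2*z/(5 + 2*z))
330*R(-3) + 100 = 330*(2*(-3)/(5 + 2*(-3))) + 100 = 330*(2*(-3)/(5 - 6)) + 100 = 330*(2*(-3)/(-1)) + 100 = 330*(2*(-3)*(-1)) + 100 = 330*6 + 100 = 1980 + 100 = 2080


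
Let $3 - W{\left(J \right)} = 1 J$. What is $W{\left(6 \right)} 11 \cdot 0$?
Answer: $0$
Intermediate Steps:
$W{\left(J \right)} = 3 - J$ ($W{\left(J \right)} = 3 - 1 J = 3 - J$)
$W{\left(6 \right)} 11 \cdot 0 = \left(3 - 6\right) 11 \cdot 0 = \left(-3\right) 11 \cdot 0 = \left(-33\right) 0 = 0$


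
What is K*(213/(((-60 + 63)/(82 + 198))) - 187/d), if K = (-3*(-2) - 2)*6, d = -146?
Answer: 34832004/73 ≈ 4.7715e+5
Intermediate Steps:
K = 24 (K = (6 - 2)*6 = 4*6 = 24)
K*(213/(((-60 + 63)/(82 + 198))) - 187/d) = 24*(213/(((-60 + 63)/(82 + 198))) - 187/(-146)) = 24*(213/((3/280)) - 187*(-1/146)) = 24*(213/((3*(1/280))) + 187/146) = 24*(213/(3/280) + 187/146) = 24*(213*(280/3) + 187/146) = 24*(19880 + 187/146) = 24*(2902667/146) = 34832004/73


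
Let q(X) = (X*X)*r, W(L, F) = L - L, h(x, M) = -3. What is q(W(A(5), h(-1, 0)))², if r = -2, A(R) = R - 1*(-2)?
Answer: 0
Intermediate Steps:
A(R) = 2 + R (A(R) = R + 2 = 2 + R)
W(L, F) = 0
q(X) = -2*X² (q(X) = (X*X)*(-2) = X²*(-2) = -2*X²)
q(W(A(5), h(-1, 0)))² = (-2*0²)² = (-2*0)² = 0² = 0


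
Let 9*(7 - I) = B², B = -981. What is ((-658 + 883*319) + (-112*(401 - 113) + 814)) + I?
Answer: 142655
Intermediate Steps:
I = -106922 (I = 7 - ⅑*(-981)² = 7 - ⅑*962361 = 7 - 106929 = -106922)
((-658 + 883*319) + (-112*(401 - 113) + 814)) + I = ((-658 + 883*319) + (-112*(401 - 113) + 814)) - 106922 = ((-658 + 281677) + (-112*288 + 814)) - 106922 = (281019 + (-32256 + 814)) - 106922 = (281019 - 31442) - 106922 = 249577 - 106922 = 142655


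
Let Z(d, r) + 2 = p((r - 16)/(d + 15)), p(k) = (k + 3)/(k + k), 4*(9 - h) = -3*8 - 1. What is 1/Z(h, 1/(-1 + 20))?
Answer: -808/3511 ≈ -0.23013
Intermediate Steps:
h = 61/4 (h = 9 - (-3*8 - 1)/4 = 9 - (-24 - 1)/4 = 9 - 1/4*(-25) = 9 + 25/4 = 61/4 ≈ 15.250)
p(k) = (3 + k)/(2*k) (p(k) = (3 + k)/((2*k)) = (3 + k)*(1/(2*k)) = (3 + k)/(2*k))
Z(d, r) = -2 + (3 + (-16 + r)/(15 + d))*(15 + d)/(2*(-16 + r)) (Z(d, r) = -2 + (3 + (r - 16)/(d + 15))/(2*(((r - 16)/(d + 15)))) = -2 + (3 + (-16 + r)/(15 + d))/(2*(((-16 + r)/(15 + d)))) = -2 + ((15 + d)/(-16 + r))*(3 + (-16 + r)/(15 + d))/2 = -2 + (3 + (-16 + r)/(15 + d))*(15 + d)/(2*(-16 + r)))
1/Z(h, 1/(-1 + 20)) = 1/(3*(31 + 61/4 - 1/(-1 + 20))/(2*(-16 + 1/(-1 + 20)))) = 1/(3*(31 + 61/4 - 1/19)/(2*(-16 + 1/19))) = 1/(3*(31 + 61/4 - 1*1/19)/(2*(-16 + 1/19))) = 1/(3*(31 + 61/4 - 1/19)/(2*(-303/19))) = 1/((3/2)*(-19/303)*(3511/76)) = 1/(-3511/808) = -808/3511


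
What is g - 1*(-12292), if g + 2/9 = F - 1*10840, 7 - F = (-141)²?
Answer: -165800/9 ≈ -18422.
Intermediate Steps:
F = -19874 (F = 7 - 1*(-141)² = 7 - 1*19881 = 7 - 19881 = -19874)
g = -276428/9 (g = -2/9 + (-19874 - 1*10840) = -2/9 + (-19874 - 10840) = -2/9 - 30714 = -276428/9 ≈ -30714.)
g - 1*(-12292) = -276428/9 - 1*(-12292) = -276428/9 + 12292 = -165800/9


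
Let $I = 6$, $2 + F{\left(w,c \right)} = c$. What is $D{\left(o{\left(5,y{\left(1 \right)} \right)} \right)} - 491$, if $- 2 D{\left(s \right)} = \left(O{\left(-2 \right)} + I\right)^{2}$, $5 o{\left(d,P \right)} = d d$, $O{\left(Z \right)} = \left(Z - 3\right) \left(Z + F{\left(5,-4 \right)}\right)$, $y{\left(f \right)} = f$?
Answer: $-1549$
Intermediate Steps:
$F{\left(w,c \right)} = -2 + c$
$O{\left(Z \right)} = \left(-6 + Z\right) \left(-3 + Z\right)$ ($O{\left(Z \right)} = \left(Z - 3\right) \left(Z - 6\right) = \left(-3 + Z\right) \left(Z - 6\right) = \left(-3 + Z\right) \left(-6 + Z\right) = \left(-6 + Z\right) \left(-3 + Z\right)$)
$o{\left(d,P \right)} = \frac{d^{2}}{5}$ ($o{\left(d,P \right)} = \frac{d d}{5} = \frac{d^{2}}{5}$)
$D{\left(s \right)} = -1058$ ($D{\left(s \right)} = - \frac{\left(\left(18 + \left(-2\right)^{2} - -18\right) + 6\right)^{2}}{2} = - \frac{\left(\left(18 + 4 + 18\right) + 6\right)^{2}}{2} = - \frac{\left(40 + 6\right)^{2}}{2} = - \frac{46^{2}}{2} = \left(- \frac{1}{2}\right) 2116 = -1058$)
$D{\left(o{\left(5,y{\left(1 \right)} \right)} \right)} - 491 = -1058 - 491 = -1549$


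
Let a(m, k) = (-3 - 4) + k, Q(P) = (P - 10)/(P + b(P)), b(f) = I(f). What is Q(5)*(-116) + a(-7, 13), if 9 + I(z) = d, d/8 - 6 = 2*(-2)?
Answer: 163/3 ≈ 54.333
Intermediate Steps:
d = 16 (d = 48 + 8*(2*(-2)) = 48 + 8*(-4) = 48 - 32 = 16)
I(z) = 7 (I(z) = -9 + 16 = 7)
b(f) = 7
Q(P) = (-10 + P)/(7 + P) (Q(P) = (P - 10)/(P + 7) = (-10 + P)/(7 + P))
a(m, k) = -7 + k
Q(5)*(-116) + a(-7, 13) = ((-10 + 5)/(7 + 5))*(-116) + (-7 + 13) = (-5/12)*(-116) + 6 = ((1/12)*(-5))*(-116) + 6 = -5/12*(-116) + 6 = 145/3 + 6 = 163/3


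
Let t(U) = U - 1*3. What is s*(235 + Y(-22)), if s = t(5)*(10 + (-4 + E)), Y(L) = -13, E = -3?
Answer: 1332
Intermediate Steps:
t(U) = -3 + U (t(U) = U - 3 = -3 + U)
s = 6 (s = (-3 + 5)*(10 + (-4 - 3)) = 2*(10 - 7) = 2*3 = 6)
s*(235 + Y(-22)) = 6*(235 - 13) = 6*222 = 1332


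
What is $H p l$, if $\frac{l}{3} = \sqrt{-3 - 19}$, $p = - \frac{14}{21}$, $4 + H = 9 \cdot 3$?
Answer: $- 46 i \sqrt{22} \approx - 215.76 i$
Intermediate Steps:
$H = 23$ ($H = -4 + 9 \cdot 3 = -4 + 27 = 23$)
$p = - \frac{2}{3}$ ($p = \left(-14\right) \frac{1}{21} = - \frac{2}{3} \approx -0.66667$)
$l = 3 i \sqrt{22}$ ($l = 3 \sqrt{-3 - 19} = 3 \sqrt{-22} = 3 i \sqrt{22} \approx 14.071 i$)
$H p l = 23 \left(- \frac{2}{3}\right) 3 i \sqrt{22} = - \frac{46 \cdot 3 i \sqrt{22}}{3} = - 46 i \sqrt{22}$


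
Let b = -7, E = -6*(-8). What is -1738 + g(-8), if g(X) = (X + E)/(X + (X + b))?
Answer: -40014/23 ≈ -1739.7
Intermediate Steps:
E = 48
g(X) = (48 + X)/(-7 + 2*X) (g(X) = (X + 48)/(X + (X - 7)) = (48 + X)/(X + (-7 + X)) = (48 + X)/(-7 + 2*X))
-1738 + g(-8) = -1738 + (48 - 8)/(-7 + 2*(-8)) = -1738 + 40/(-7 - 16) = -1738 + 40/(-23) = -1738 - 1/23*40 = -1738 - 40/23 = -40014/23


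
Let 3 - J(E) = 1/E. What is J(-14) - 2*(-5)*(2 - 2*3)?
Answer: -517/14 ≈ -36.929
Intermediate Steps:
J(E) = 3 - 1/E
J(-14) - 2*(-5)*(2 - 2*3) = (3 - 1/(-14)) - 2*(-5)*(2 - 2*3) = (3 - 1*(-1/14)) - (-10)*(2 - 6) = (3 + 1/14) - (-10)*(-4) = 43/14 - 1*40 = 43/14 - 40 = -517/14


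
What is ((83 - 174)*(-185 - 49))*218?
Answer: 4642092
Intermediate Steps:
((83 - 174)*(-185 - 49))*218 = -91*(-234)*218 = 21294*218 = 4642092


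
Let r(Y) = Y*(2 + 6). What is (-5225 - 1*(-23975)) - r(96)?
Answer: 17982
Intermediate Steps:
r(Y) = 8*Y (r(Y) = Y*8 = 8*Y)
(-5225 - 1*(-23975)) - r(96) = (-5225 - 1*(-23975)) - 8*96 = (-5225 + 23975) - 1*768 = 18750 - 768 = 17982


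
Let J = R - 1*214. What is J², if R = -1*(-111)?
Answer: 10609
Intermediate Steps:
R = 111
J = -103 (J = 111 - 1*214 = 111 - 214 = -103)
J² = (-103)² = 10609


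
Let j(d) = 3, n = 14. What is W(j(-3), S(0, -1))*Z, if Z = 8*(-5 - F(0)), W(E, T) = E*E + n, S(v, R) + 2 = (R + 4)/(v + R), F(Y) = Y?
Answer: -920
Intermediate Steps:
S(v, R) = -2 + (4 + R)/(R + v) (S(v, R) = -2 + (R + 4)/(v + R) = -2 + (4 + R)/(R + v))
W(E, T) = 14 + E² (W(E, T) = E*E + 14 = E² + 14 = 14 + E²)
Z = -40 (Z = 8*(-5 - 1*0) = 8*(-5 + 0) = 8*(-5) = -40)
W(j(-3), S(0, -1))*Z = (14 + 3²)*(-40) = (14 + 9)*(-40) = 23*(-40) = -920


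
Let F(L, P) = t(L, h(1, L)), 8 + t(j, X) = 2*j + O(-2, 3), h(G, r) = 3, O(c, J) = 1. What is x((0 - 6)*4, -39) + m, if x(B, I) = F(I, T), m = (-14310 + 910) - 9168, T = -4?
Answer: -22653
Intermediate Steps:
m = -22568 (m = -13400 - 9168 = -22568)
t(j, X) = -7 + 2*j (t(j, X) = -8 + (2*j + 1) = -8 + (1 + 2*j) = -7 + 2*j)
F(L, P) = -7 + 2*L
x(B, I) = -7 + 2*I
x((0 - 6)*4, -39) + m = (-7 + 2*(-39)) - 22568 = (-7 - 78) - 22568 = -85 - 22568 = -22653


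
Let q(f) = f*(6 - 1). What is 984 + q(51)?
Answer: 1239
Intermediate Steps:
q(f) = 5*f (q(f) = f*5 = 5*f)
984 + q(51) = 984 + 5*51 = 984 + 255 = 1239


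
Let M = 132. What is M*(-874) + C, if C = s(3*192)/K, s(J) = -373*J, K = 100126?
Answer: -5775775608/50063 ≈ -1.1537e+5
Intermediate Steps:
C = -107424/50063 (C = -1119*192/100126 = -373*576*(1/100126) = -214848*1/100126 = -107424/50063 ≈ -2.1458)
M*(-874) + C = 132*(-874) - 107424/50063 = -115368 - 107424/50063 = -5775775608/50063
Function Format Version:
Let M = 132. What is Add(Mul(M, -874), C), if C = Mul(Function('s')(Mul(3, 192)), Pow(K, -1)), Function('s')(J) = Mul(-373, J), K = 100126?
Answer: Rational(-5775775608, 50063) ≈ -1.1537e+5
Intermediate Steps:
C = Rational(-107424, 50063) (C = Mul(Mul(-373, Mul(3, 192)), Pow(100126, -1)) = Mul(Mul(-373, 576), Rational(1, 100126)) = Mul(-214848, Rational(1, 100126)) = Rational(-107424, 50063) ≈ -2.1458)
Add(Mul(M, -874), C) = Add(Mul(132, -874), Rational(-107424, 50063)) = Add(-115368, Rational(-107424, 50063)) = Rational(-5775775608, 50063)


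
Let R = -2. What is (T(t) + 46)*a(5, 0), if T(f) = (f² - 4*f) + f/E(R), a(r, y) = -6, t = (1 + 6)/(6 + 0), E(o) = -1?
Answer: -1495/6 ≈ -249.17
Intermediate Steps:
t = 7/6 ≈ 1.1667
T(f) = f² - 5*f (T(f) = (f² - 4*f) + f/(-1) = (f² - 4*f) + f*(-1) = (f² - 4*f) - f = f² - 5*f)
(T(t) + 46)*a(5, 0) = (7*(-5 + 7/6)/6 + 46)*(-6) = ((7/6)*(-23/6) + 46)*(-6) = (-161/36 + 46)*(-6) = (1495/36)*(-6) = -1495/6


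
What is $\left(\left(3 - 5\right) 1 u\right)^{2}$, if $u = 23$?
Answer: $2116$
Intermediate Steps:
$\left(\left(3 - 5\right) 1 u\right)^{2} = \left(\left(3 - 5\right) 1 \cdot 23\right)^{2} = \left(\left(-2\right) 1 \cdot 23\right)^{2} = \left(\left(-2\right) 23\right)^{2} = \left(-46\right)^{2} = 2116$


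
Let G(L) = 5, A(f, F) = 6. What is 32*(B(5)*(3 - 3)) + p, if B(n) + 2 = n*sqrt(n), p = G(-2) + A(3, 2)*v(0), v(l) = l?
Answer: 5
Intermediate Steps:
p = 5 (p = 5 + 6*0 = 5 + 0 = 5)
B(n) = -2 + n**(3/2) (B(n) = -2 + n*sqrt(n) = -2 + n**(3/2))
32*(B(5)*(3 - 3)) + p = 32*((-2 + 5**(3/2))*(3 - 3)) + 5 = 32*((-2 + 5*sqrt(5))*0) + 5 = 32*0 + 5 = 0 + 5 = 5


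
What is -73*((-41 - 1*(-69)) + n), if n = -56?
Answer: 2044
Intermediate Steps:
-73*((-41 - 1*(-69)) + n) = -73*((-41 - 1*(-69)) - 56) = -73*((-41 + 69) - 56) = -73*(28 - 56) = -73*(-28) = 2044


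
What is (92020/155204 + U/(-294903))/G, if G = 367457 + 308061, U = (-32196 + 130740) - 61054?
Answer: 108767225/157747670627346 ≈ 6.8950e-7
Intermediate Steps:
U = 37490 (U = 98544 - 61054 = 37490)
G = 675518
(92020/155204 + U/(-294903))/G = (92020/155204 + 37490/(-294903))/675518 = (92020*(1/155204) + 37490*(-1/294903))*(1/675518) = (23005/38801 - 37490/294903)*(1/675518) = (108767225/233521047)*(1/675518) = 108767225/157747670627346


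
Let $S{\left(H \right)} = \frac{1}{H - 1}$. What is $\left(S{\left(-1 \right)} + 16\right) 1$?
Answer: $\frac{31}{2} \approx 15.5$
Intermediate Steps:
$S{\left(H \right)} = \frac{1}{-1 + H}$
$\left(S{\left(-1 \right)} + 16\right) 1 = \left(\frac{1}{-1 - 1} + 16\right) 1 = \left(\frac{1}{-2} + 16\right) 1 = \left(- \frac{1}{2} + 16\right) 1 = \frac{31}{2} \cdot 1 = \frac{31}{2}$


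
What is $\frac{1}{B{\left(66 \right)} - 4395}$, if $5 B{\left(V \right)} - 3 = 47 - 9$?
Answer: $- \frac{5}{21934} \approx -0.00022796$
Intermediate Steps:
$B{\left(V \right)} = \frac{41}{5}$ ($B{\left(V \right)} = \frac{3}{5} + \frac{47 - 9}{5} = \frac{3}{5} + \frac{1}{5} \cdot 38 = \frac{3}{5} + \frac{38}{5} = \frac{41}{5}$)
$\frac{1}{B{\left(66 \right)} - 4395} = \frac{1}{\frac{41}{5} - 4395} = \frac{1}{- \frac{21934}{5}} = - \frac{5}{21934}$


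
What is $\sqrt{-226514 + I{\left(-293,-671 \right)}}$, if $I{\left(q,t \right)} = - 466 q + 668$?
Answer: $2 i \sqrt{22327} \approx 298.84 i$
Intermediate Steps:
$I{\left(q,t \right)} = 668 - 466 q$
$\sqrt{-226514 + I{\left(-293,-671 \right)}} = \sqrt{-226514 + \left(668 - -136538\right)} = \sqrt{-226514 + \left(668 + 136538\right)} = \sqrt{-226514 + 137206} = \sqrt{-89308} = 2 i \sqrt{22327}$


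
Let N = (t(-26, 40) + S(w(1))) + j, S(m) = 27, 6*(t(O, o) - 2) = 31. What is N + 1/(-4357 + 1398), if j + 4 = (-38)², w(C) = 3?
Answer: 26172349/17754 ≈ 1474.2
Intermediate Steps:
t(O, o) = 43/6 (t(O, o) = 2 + (⅙)*31 = 2 + 31/6 = 43/6)
j = 1440 (j = -4 + (-38)² = -4 + 1444 = 1440)
N = 8845/6 (N = (43/6 + 27) + 1440 = 205/6 + 1440 = 8845/6 ≈ 1474.2)
N + 1/(-4357 + 1398) = 8845/6 + 1/(-4357 + 1398) = 8845/6 + 1/(-2959) = 8845/6 - 1/2959 = 26172349/17754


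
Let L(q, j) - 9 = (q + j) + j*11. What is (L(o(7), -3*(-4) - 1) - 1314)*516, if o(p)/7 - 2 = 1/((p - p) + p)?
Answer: -597528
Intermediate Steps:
o(p) = 14 + 7/p (o(p) = 14 + 7/((p - p) + p) = 14 + 7/(0 + p) = 14 + 7/p)
L(q, j) = 9 + q + 12*j (L(q, j) = 9 + ((q + j) + j*11) = 9 + ((j + q) + 11*j) = 9 + (q + 12*j) = 9 + q + 12*j)
(L(o(7), -3*(-4) - 1) - 1314)*516 = ((9 + (14 + 7/7) + 12*(-3*(-4) - 1)) - 1314)*516 = ((9 + (14 + 7*(⅐)) + 12*(12 - 1)) - 1314)*516 = ((9 + (14 + 1) + 12*11) - 1314)*516 = ((9 + 15 + 132) - 1314)*516 = (156 - 1314)*516 = -1158*516 = -597528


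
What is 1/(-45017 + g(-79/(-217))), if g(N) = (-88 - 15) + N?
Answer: -217/9790961 ≈ -2.2163e-5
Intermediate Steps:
g(N) = -103 + N
1/(-45017 + g(-79/(-217))) = 1/(-45017 + (-103 - 79/(-217))) = 1/(-45017 + (-103 - 79*(-1/217))) = 1/(-45017 + (-103 + 79/217)) = 1/(-45017 - 22272/217) = 1/(-9790961/217) = -217/9790961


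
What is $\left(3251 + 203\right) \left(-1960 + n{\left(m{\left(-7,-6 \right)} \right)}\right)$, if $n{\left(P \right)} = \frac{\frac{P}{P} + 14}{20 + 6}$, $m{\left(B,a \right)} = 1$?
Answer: $- \frac{87982015}{13} \approx -6.7678 \cdot 10^{6}$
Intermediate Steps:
$n{\left(P \right)} = \frac{15}{26}$ ($n{\left(P \right)} = \frac{1 + 14}{26} = 15 \cdot \frac{1}{26} = \frac{15}{26}$)
$\left(3251 + 203\right) \left(-1960 + n{\left(m{\left(-7,-6 \right)} \right)}\right) = \left(3251 + 203\right) \left(-1960 + \frac{15}{26}\right) = 3454 \left(- \frac{50945}{26}\right) = - \frac{87982015}{13}$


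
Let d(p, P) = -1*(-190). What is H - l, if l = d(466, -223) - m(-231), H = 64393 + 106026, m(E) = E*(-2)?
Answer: 170691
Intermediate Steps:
m(E) = -2*E
d(p, P) = 190
H = 170419
l = -272 (l = 190 - (-2)*(-231) = 190 - 1*462 = 190 - 462 = -272)
H - l = 170419 - 1*(-272) = 170419 + 272 = 170691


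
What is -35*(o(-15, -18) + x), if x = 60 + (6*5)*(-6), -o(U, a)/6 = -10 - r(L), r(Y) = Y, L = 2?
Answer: 1680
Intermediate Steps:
o(U, a) = 72 (o(U, a) = -6*(-10 - 1*2) = -6*(-10 - 2) = -6*(-12) = 72)
x = -120 (x = 60 + 30*(-6) = 60 - 180 = -120)
-35*(o(-15, -18) + x) = -35*(72 - 120) = -35*(-48) = 1680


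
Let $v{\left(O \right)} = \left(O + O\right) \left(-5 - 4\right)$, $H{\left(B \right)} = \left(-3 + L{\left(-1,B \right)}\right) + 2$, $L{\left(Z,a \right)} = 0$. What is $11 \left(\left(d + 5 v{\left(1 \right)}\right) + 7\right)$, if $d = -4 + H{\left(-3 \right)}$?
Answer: $-968$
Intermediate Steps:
$H{\left(B \right)} = -1$ ($H{\left(B \right)} = \left(-3 + 0\right) + 2 = -3 + 2 = -1$)
$v{\left(O \right)} = - 18 O$ ($v{\left(O \right)} = 2 O \left(-9\right) = - 18 O$)
$d = -5$ ($d = -4 - 1 = -5$)
$11 \left(\left(d + 5 v{\left(1 \right)}\right) + 7\right) = 11 \left(\left(-5 + 5 \left(\left(-18\right) 1\right)\right) + 7\right) = 11 \left(\left(-5 + 5 \left(-18\right)\right) + 7\right) = 11 \left(\left(-5 - 90\right) + 7\right) = 11 \left(-95 + 7\right) = 11 \left(-88\right) = -968$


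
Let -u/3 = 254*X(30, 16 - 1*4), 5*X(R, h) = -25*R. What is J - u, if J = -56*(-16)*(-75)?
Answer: -181500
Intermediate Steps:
J = -67200 (J = 896*(-75) = -67200)
X(R, h) = -5*R (X(R, h) = (-25*R)/5 = -5*R)
u = 114300 (u = -762*(-5*30) = -762*(-150) = -3*(-38100) = 114300)
J - u = -67200 - 1*114300 = -67200 - 114300 = -181500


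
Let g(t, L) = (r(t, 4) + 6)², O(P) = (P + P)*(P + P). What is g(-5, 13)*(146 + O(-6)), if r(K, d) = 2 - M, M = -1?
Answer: 23490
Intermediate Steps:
O(P) = 4*P² (O(P) = (2*P)*(2*P) = 4*P²)
r(K, d) = 3 (r(K, d) = 2 - 1*(-1) = 2 + 1 = 3)
g(t, L) = 81 (g(t, L) = (3 + 6)² = 9² = 81)
g(-5, 13)*(146 + O(-6)) = 81*(146 + 4*(-6)²) = 81*(146 + 4*36) = 81*(146 + 144) = 81*290 = 23490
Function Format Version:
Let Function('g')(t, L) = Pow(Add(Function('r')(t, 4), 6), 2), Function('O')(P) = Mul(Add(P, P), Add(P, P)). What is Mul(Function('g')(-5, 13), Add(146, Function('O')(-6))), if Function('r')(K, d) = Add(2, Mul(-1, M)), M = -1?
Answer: 23490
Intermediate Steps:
Function('O')(P) = Mul(4, Pow(P, 2)) (Function('O')(P) = Mul(Mul(2, P), Mul(2, P)) = Mul(4, Pow(P, 2)))
Function('r')(K, d) = 3 (Function('r')(K, d) = Add(2, Mul(-1, -1)) = Add(2, 1) = 3)
Function('g')(t, L) = 81 (Function('g')(t, L) = Pow(Add(3, 6), 2) = Pow(9, 2) = 81)
Mul(Function('g')(-5, 13), Add(146, Function('O')(-6))) = Mul(81, Add(146, Mul(4, Pow(-6, 2)))) = Mul(81, Add(146, Mul(4, 36))) = Mul(81, Add(146, 144)) = Mul(81, 290) = 23490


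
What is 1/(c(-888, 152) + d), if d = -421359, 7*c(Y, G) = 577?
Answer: -7/2948936 ≈ -2.3737e-6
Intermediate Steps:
c(Y, G) = 577/7 (c(Y, G) = (1/7)*577 = 577/7)
1/(c(-888, 152) + d) = 1/(577/7 - 421359) = 1/(-2948936/7) = -7/2948936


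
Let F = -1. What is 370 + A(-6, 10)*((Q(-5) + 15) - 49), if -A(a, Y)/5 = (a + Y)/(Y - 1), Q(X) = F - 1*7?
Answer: 1390/3 ≈ 463.33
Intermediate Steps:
Q(X) = -8 (Q(X) = -1 - 1*7 = -1 - 7 = -8)
A(a, Y) = -5*(Y + a)/(-1 + Y) (A(a, Y) = -5*(a + Y)/(Y - 1) = -5*(Y + a)/(-1 + Y))
370 + A(-6, 10)*((Q(-5) + 15) - 49) = 370 + (5*(-1*10 - 1*(-6))/(-1 + 10))*((-8 + 15) - 49) = 370 + (5*(-10 + 6)/9)*(7 - 49) = 370 + (5*(⅑)*(-4))*(-42) = 370 - 20/9*(-42) = 370 + 280/3 = 1390/3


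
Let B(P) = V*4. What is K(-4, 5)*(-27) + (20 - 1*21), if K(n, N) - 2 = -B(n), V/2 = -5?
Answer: -1135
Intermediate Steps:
V = -10 (V = 2*(-5) = -10)
B(P) = -40 (B(P) = -10*4 = -40)
K(n, N) = 42 (K(n, N) = 2 - 1*(-40) = 2 + 40 = 42)
K(-4, 5)*(-27) + (20 - 1*21) = 42*(-27) + (20 - 1*21) = -1134 + (20 - 21) = -1134 - 1 = -1135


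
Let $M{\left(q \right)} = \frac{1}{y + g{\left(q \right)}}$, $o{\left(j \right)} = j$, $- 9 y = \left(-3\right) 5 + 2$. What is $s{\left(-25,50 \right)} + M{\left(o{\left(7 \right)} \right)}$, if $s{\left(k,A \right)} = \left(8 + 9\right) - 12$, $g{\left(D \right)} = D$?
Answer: $\frac{389}{76} \approx 5.1184$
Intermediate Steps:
$y = \frac{13}{9}$ ($y = - \frac{\left(-3\right) 5 + 2}{9} = - \frac{-15 + 2}{9} = \left(- \frac{1}{9}\right) \left(-13\right) = \frac{13}{9} \approx 1.4444$)
$s{\left(k,A \right)} = 5$ ($s{\left(k,A \right)} = 17 - 12 = 5$)
$M{\left(q \right)} = \frac{1}{\frac{13}{9} + q}$
$s{\left(-25,50 \right)} + M{\left(o{\left(7 \right)} \right)} = 5 + \frac{9}{13 + 9 \cdot 7} = 5 + \frac{9}{13 + 63} = 5 + \frac{9}{76} = \frac{389}{76}$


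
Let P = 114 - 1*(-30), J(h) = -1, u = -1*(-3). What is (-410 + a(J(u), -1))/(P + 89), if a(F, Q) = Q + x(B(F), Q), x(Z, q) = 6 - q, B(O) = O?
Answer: -404/233 ≈ -1.7339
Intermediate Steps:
u = 3
a(F, Q) = 6 (a(F, Q) = Q + (6 - Q) = 6)
P = 144 (P = 114 + 30 = 144)
(-410 + a(J(u), -1))/(P + 89) = (-410 + 6)/(144 + 89) = -404/233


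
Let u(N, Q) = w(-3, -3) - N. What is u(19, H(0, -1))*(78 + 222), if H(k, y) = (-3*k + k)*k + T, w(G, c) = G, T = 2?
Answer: -6600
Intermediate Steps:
H(k, y) = 2 - 2*k² (H(k, y) = (-3*k + k)*k + 2 = (-2*k)*k + 2 = -2*k² + 2 = 2 - 2*k²)
u(N, Q) = -3 - N
u(19, H(0, -1))*(78 + 222) = (-3 - 1*19)*(78 + 222) = (-3 - 19)*300 = -22*300 = -6600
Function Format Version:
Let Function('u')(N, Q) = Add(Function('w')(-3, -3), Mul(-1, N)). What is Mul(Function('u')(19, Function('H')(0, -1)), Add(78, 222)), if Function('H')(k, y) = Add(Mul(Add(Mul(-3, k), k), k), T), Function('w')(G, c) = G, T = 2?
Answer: -6600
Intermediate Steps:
Function('H')(k, y) = Add(2, Mul(-2, Pow(k, 2))) (Function('H')(k, y) = Add(Mul(Add(Mul(-3, k), k), k), 2) = Add(Mul(Mul(-2, k), k), 2) = Add(Mul(-2, Pow(k, 2)), 2) = Add(2, Mul(-2, Pow(k, 2))))
Function('u')(N, Q) = Add(-3, Mul(-1, N))
Mul(Function('u')(19, Function('H')(0, -1)), Add(78, 222)) = Mul(Add(-3, Mul(-1, 19)), Add(78, 222)) = Mul(Add(-3, -19), 300) = Mul(-22, 300) = -6600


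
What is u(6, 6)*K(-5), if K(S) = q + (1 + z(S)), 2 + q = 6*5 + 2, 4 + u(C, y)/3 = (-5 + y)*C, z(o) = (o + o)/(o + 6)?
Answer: 126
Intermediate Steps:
z(o) = 2*o/(6 + o) (z(o) = (2*o)/(6 + o) = 2*o/(6 + o))
u(C, y) = -12 + 3*C*(-5 + y) (u(C, y) = -12 + 3*((-5 + y)*C) = -12 + 3*(C*(-5 + y)) = -12 + 3*C*(-5 + y))
q = 30 (q = -2 + (6*5 + 2) = -2 + (30 + 2) = -2 + 32 = 30)
K(S) = 31 + 2*S/(6 + S) (K(S) = 30 + (1 + 2*S/(6 + S)) = 31 + 2*S/(6 + S))
u(6, 6)*K(-5) = (-12 - 15*6 + 3*6*6)*(3*(62 + 11*(-5))/(6 - 5)) = (-12 - 90 + 108)*(3*(62 - 55)/1) = 6*(3*1*7) = 6*21 = 126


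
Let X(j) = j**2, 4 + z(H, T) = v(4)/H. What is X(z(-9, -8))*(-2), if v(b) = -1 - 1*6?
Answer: -1682/81 ≈ -20.765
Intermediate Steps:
v(b) = -7 (v(b) = -1 - 6 = -7)
z(H, T) = -4 - 7/H
X(z(-9, -8))*(-2) = (-4 - 7/(-9))**2*(-2) = (-4 - 7*(-1/9))**2*(-2) = (-4 + 7/9)**2*(-2) = (-29/9)**2*(-2) = (841/81)*(-2) = -1682/81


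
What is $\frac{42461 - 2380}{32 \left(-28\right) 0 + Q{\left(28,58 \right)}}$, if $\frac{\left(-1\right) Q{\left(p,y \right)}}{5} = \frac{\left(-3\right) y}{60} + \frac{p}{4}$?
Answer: $- \frac{80162}{41} \approx -1955.2$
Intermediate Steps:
$Q{\left(p,y \right)} = - \frac{5 p}{4} + \frac{y}{4}$ ($Q{\left(p,y \right)} = - 5 \left(\frac{\left(-3\right) y}{60} + \frac{p}{4}\right) = - 5 \left(- 3 y \frac{1}{60} + p \frac{1}{4}\right) = - 5 \left(- \frac{y}{20} + \frac{p}{4}\right) = - \frac{5 p}{4} + \frac{y}{4}$)
$\frac{42461 - 2380}{32 \left(-28\right) 0 + Q{\left(28,58 \right)}} = \frac{42461 - 2380}{32 \left(-28\right) 0 + \left(\left(- \frac{5}{4}\right) 28 + \frac{1}{4} \cdot 58\right)} = \frac{40081}{\left(-896\right) 0 + \left(-35 + \frac{29}{2}\right)} = \frac{40081}{0 - \frac{41}{2}} = \frac{40081}{- \frac{41}{2}} = 40081 \left(- \frac{2}{41}\right) = - \frac{80162}{41}$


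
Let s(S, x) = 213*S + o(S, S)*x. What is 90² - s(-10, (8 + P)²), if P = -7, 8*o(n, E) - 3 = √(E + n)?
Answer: 81837/8 - I*√5/4 ≈ 10230.0 - 0.55902*I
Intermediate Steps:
o(n, E) = 3/8 + √(E + n)/8
s(S, x) = 213*S + x*(3/8 + √2*√S/8) (s(S, x) = 213*S + (3/8 + √(S + S)/8)*x = 213*S + (3/8 + √(2*S)/8)*x = 213*S + (3/8 + (√2*√S)/8)*x = 213*S + (3/8 + √2*√S/8)*x = 213*S + x*(3/8 + √2*√S/8))
90² - s(-10, (8 + P)²) = 90² - (213*(-10) + (8 - 7)²*(3 + √2*√(-10))/8) = 8100 - (-2130 + (⅛)*1²*(3 + √2*(I*√10))) = 8100 - (-2130 + (⅛)*1*(3 + 2*I*√5)) = 8100 - (-2130 + (3/8 + I*√5/4)) = 8100 - (-17037/8 + I*√5/4) = 8100 + (17037/8 - I*√5/4) = 81837/8 - I*√5/4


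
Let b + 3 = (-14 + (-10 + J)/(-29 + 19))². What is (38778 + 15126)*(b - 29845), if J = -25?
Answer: -1602983676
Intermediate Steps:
b = 429/4 (b = -3 + (-14 + (-10 - 25)/(-29 + 19))² = -3 + (-14 - 35/(-10))² = -3 + (-14 - 35*(-⅒))² = -3 + (-14 + 7/2)² = -3 + (-21/2)² = -3 + 441/4 = 429/4 ≈ 107.25)
(38778 + 15126)*(b - 29845) = (38778 + 15126)*(429/4 - 29845) = 53904*(-118951/4) = -1602983676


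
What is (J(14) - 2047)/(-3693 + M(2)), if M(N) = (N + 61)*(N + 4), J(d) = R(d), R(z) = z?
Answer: 2033/3315 ≈ 0.61327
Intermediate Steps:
J(d) = d
M(N) = (4 + N)*(61 + N) (M(N) = (61 + N)*(4 + N) = (4 + N)*(61 + N))
(J(14) - 2047)/(-3693 + M(2)) = (14 - 2047)/(-3693 + (244 + 2² + 65*2)) = -2033/(-3693 + (244 + 4 + 130)) = -2033/(-3693 + 378) = -2033/(-3315) = -2033*(-1/3315) = 2033/3315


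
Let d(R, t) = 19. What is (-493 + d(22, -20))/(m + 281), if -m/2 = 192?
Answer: 474/103 ≈ 4.6019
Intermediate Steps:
m = -384 (m = -2*192 = -384)
(-493 + d(22, -20))/(m + 281) = (-493 + 19)/(-384 + 281) = -474/(-103) = -474*(-1/103) = 474/103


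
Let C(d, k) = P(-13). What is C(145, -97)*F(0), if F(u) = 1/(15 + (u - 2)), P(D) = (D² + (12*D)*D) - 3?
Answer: 2194/13 ≈ 168.77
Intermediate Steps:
P(D) = -3 + 13*D² (P(D) = (D² + 12*D²) - 3 = 13*D² - 3 = -3 + 13*D²)
C(d, k) = 2194 (C(d, k) = -3 + 13*(-13)² = -3 + 13*169 = -3 + 2197 = 2194)
F(u) = 1/(13 + u) (F(u) = 1/(15 + (-2 + u)) = 1/(13 + u))
C(145, -97)*F(0) = 2194/(13 + 0) = 2194/13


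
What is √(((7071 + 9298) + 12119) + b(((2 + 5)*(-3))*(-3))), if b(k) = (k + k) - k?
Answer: √28551 ≈ 168.97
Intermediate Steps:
b(k) = k (b(k) = 2*k - k = k)
√(((7071 + 9298) + 12119) + b(((2 + 5)*(-3))*(-3))) = √(((7071 + 9298) + 12119) + ((2 + 5)*(-3))*(-3)) = √((16369 + 12119) + (7*(-3))*(-3)) = √(28488 - 21*(-3)) = √(28488 + 63) = √28551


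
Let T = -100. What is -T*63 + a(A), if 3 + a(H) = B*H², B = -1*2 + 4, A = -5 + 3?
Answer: 6305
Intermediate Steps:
A = -2
B = 2 (B = -2 + 4 = 2)
a(H) = -3 + 2*H²
-T*63 + a(A) = -1*(-100)*63 + (-3 + 2*(-2)²) = 100*63 + (-3 + 2*4) = 6300 + (-3 + 8) = 6300 + 5 = 6305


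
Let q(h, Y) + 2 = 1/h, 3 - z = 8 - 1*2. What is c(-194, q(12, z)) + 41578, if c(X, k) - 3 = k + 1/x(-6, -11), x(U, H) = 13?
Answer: 6486349/156 ≈ 41579.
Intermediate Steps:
z = -3 (z = 3 - (8 - 1*2) = 3 - (8 - 2) = 3 - 1*6 = 3 - 6 = -3)
q(h, Y) = -2 + 1/h
c(X, k) = 40/13 + k (c(X, k) = 3 + (k + 1/13) = 3 + (1/13 + k) = 40/13 + k)
c(-194, q(12, z)) + 41578 = (40/13 + (-2 + 1/12)) + 41578 = (40/13 - 23/12) + 41578 = 181/156 + 41578 = 6486349/156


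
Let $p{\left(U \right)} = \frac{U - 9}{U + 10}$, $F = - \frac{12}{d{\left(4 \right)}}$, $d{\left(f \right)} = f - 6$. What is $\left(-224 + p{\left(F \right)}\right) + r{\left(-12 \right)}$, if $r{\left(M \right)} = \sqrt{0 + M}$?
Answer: $- \frac{3587}{16} + 2 i \sqrt{3} \approx -224.19 + 3.4641 i$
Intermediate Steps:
$d{\left(f \right)} = -6 + f$ ($d{\left(f \right)} = f - 6 = -6 + f$)
$F = 6$ ($F = - \frac{12}{-6 + 4} = - \frac{12}{-2} = \left(-12\right) \left(- \frac{1}{2}\right) = 6$)
$p{\left(U \right)} = \frac{-9 + U}{10 + U}$
$r{\left(M \right)} = \sqrt{M}$
$\left(-224 + p{\left(F \right)}\right) + r{\left(-12 \right)} = \left(-224 + \frac{-9 + 6}{10 + 6}\right) + \sqrt{-12} = \left(-224 + \frac{1}{16} \left(-3\right)\right) + 2 i \sqrt{3} = \left(-224 - \frac{3}{16}\right) + 2 i \sqrt{3} = - \frac{3587}{16} + 2 i \sqrt{3}$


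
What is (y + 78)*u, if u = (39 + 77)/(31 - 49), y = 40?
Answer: -6844/9 ≈ -760.44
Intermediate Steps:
u = -58/9 (u = 116/(-18) = 116*(-1/18) = -58/9 ≈ -6.4444)
(y + 78)*u = (40 + 78)*(-58/9) = 118*(-58/9) = -6844/9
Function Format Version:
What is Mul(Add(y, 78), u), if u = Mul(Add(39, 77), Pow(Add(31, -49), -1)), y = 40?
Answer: Rational(-6844, 9) ≈ -760.44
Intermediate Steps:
u = Rational(-58, 9) (u = Mul(116, Pow(-18, -1)) = Mul(116, Rational(-1, 18)) = Rational(-58, 9) ≈ -6.4444)
Mul(Add(y, 78), u) = Mul(Add(40, 78), Rational(-58, 9)) = Mul(118, Rational(-58, 9)) = Rational(-6844, 9)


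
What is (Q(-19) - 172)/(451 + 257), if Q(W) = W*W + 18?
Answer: 69/236 ≈ 0.29237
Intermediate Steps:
Q(W) = 18 + W² (Q(W) = W² + 18 = 18 + W²)
(Q(-19) - 172)/(451 + 257) = ((18 + (-19)²) - 172)/(451 + 257) = ((18 + 361) - 172)/708 = (379 - 172)*(1/708) = 207*(1/708) = 69/236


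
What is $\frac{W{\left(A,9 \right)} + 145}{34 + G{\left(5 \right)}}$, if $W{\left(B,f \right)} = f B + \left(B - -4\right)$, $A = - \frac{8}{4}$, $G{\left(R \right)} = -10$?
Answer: $\frac{43}{8} \approx 5.375$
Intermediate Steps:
$A = -2$ ($A = \left(-8\right) \frac{1}{4} = -2$)
$W{\left(B,f \right)} = 4 + B + B f$ ($W{\left(B,f \right)} = B f + \left(B + 4\right) = B f + \left(4 + B\right) = 4 + B + B f$)
$\frac{W{\left(A,9 \right)} + 145}{34 + G{\left(5 \right)}} = \frac{\left(4 - 2 - 18\right) + 145}{34 - 10} = \frac{\left(4 - 2 - 18\right) + 145}{24} = \left(-16 + 145\right) \frac{1}{24} = 129 \cdot \frac{1}{24} = \frac{43}{8}$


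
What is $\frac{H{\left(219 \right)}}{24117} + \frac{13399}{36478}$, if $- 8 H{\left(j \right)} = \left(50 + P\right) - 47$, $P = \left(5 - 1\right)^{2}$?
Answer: $\frac{1292228191}{3518959704} \approx 0.36722$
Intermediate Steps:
$P = 16$ ($P = 4^{2} = 16$)
$H{\left(j \right)} = - \frac{19}{8}$ ($H{\left(j \right)} = - \frac{\left(50 + 16\right) - 47}{8} = - \frac{66 - 47}{8} = \left(- \frac{1}{8}\right) 19 = - \frac{19}{8}$)
$\frac{H{\left(219 \right)}}{24117} + \frac{13399}{36478} = - \frac{19}{8 \cdot 24117} + \frac{13399}{36478} = \left(- \frac{19}{8}\right) \frac{1}{24117} + 13399 \cdot \frac{1}{36478} = - \frac{19}{192936} + \frac{13399}{36478} = \frac{1292228191}{3518959704}$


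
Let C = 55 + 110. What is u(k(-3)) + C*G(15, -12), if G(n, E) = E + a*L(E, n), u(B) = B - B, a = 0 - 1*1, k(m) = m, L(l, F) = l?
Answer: 0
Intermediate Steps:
C = 165
a = -1 (a = 0 - 1 = -1)
u(B) = 0
G(n, E) = 0 (G(n, E) = E - E = 0)
u(k(-3)) + C*G(15, -12) = 0 + 165*0 = 0 + 0 = 0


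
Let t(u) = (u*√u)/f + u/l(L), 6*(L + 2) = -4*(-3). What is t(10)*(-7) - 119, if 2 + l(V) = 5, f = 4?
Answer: -427/3 - 35*√10/2 ≈ -197.67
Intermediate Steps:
L = 0 (L = -2 + (-4*(-3))/6 = -2 + (⅙)*12 = -2 + 2 = 0)
l(V) = 3 (l(V) = -2 + 5 = 3)
t(u) = u/3 + u^(3/2)/4 (t(u) = (u*√u)/4 + u/3 = u^(3/2)*(¼) + u*(⅓) = u^(3/2)/4 + u/3 = u/3 + u^(3/2)/4)
t(10)*(-7) - 119 = ((⅓)*10 + 10^(3/2)/4)*(-7) - 119 = (10/3 + (10*√10)/4)*(-7) - 119 = (10/3 + 5*√10/2)*(-7) - 119 = (-70/3 - 35*√10/2) - 119 = -427/3 - 35*√10/2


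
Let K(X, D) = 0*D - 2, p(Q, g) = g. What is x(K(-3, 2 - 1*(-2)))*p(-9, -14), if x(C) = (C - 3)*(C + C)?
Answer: -280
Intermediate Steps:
K(X, D) = -2 (K(X, D) = 0 - 2 = -2)
x(C) = 2*C*(-3 + C) (x(C) = (-3 + C)*(2*C) = 2*C*(-3 + C))
x(K(-3, 2 - 1*(-2)))*p(-9, -14) = (2*(-2)*(-3 - 2))*(-14) = (2*(-2)*(-5))*(-14) = 20*(-14) = -280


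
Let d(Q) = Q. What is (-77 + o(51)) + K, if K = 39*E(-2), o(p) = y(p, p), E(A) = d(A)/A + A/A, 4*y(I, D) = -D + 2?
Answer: -45/4 ≈ -11.250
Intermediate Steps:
y(I, D) = 1/2 - D/4 (y(I, D) = (-D + 2)/4 = (2 - D)/4 = 1/2 - D/4)
E(A) = 2 (E(A) = A/A + A/A = 1 + 1 = 2)
o(p) = 1/2 - p/4
K = 78 (K = 39*2 = 78)
(-77 + o(51)) + K = (-77 + (1/2 - 1/4*51)) + 78 = (-77 + (1/2 - 51/4)) + 78 = (-77 - 49/4) + 78 = -357/4 + 78 = -45/4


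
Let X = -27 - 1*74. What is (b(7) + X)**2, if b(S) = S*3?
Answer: 6400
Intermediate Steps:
X = -101 (X = -27 - 74 = -101)
b(S) = 3*S
(b(7) + X)**2 = (3*7 - 101)**2 = (21 - 101)**2 = (-80)**2 = 6400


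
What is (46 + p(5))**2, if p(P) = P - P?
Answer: 2116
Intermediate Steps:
p(P) = 0
(46 + p(5))**2 = (46 + 0)**2 = 46**2 = 2116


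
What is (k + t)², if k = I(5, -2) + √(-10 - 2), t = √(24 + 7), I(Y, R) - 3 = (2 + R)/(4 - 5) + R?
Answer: (1 + √31 + 2*I*√3)² ≈ 31.136 + 45.503*I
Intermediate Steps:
I(Y, R) = 1 (I(Y, R) = 3 + ((2 + R)/(4 - 5) + R) = 3 + ((2 + R)/(-1) + R) = 3 + ((2 + R)*(-1) + R) = 3 + ((-2 - R) + R) = 3 - 2 = 1)
t = √31 ≈ 5.5678
k = 1 + 2*I*√3 (k = 1 + √(-10 - 2) = 1 + √(-12) = 1 + 2*I*√3 ≈ 1.0 + 3.4641*I)
(k + t)² = ((1 + 2*I*√3) + √31)² = (1 + √31 + 2*I*√3)²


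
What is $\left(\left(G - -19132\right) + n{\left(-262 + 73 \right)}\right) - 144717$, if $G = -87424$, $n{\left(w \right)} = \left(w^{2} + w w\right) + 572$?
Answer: $-140995$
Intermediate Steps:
$n{\left(w \right)} = 572 + 2 w^{2}$ ($n{\left(w \right)} = \left(w^{2} + w^{2}\right) + 572 = 2 w^{2} + 572 = 572 + 2 w^{2}$)
$\left(\left(G - -19132\right) + n{\left(-262 + 73 \right)}\right) - 144717 = \left(\left(-87424 - -19132\right) + \left(572 + 2 \left(-262 + 73\right)^{2}\right)\right) - 144717 = \left(\left(-87424 + 19132\right) + \left(572 + 2 \left(-189\right)^{2}\right)\right) - 144717 = \left(-68292 + \left(572 + 2 \cdot 35721\right)\right) - 144717 = \left(-68292 + \left(572 + 71442\right)\right) - 144717 = \left(-68292 + 72014\right) - 144717 = 3722 - 144717 = -140995$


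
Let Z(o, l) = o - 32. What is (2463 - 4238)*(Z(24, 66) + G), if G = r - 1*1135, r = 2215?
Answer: -1902800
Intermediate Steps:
Z(o, l) = -32 + o
G = 1080 (G = 2215 - 1*1135 = 2215 - 1135 = 1080)
(2463 - 4238)*(Z(24, 66) + G) = (2463 - 4238)*((-32 + 24) + 1080) = -1775*(-8 + 1080) = -1775*1072 = -1902800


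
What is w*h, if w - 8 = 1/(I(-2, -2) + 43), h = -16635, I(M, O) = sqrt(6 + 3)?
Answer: -6138315/46 ≈ -1.3344e+5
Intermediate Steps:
I(M, O) = 3 (I(M, O) = sqrt(9) = 3)
w = 369/46 (w = 8 + 1/(3 + 43) = 8 + 1/46 = 369/46 ≈ 8.0217)
w*h = (369/46)*(-16635) = -6138315/46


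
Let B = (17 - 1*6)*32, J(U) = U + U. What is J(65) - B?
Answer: -222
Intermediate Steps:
J(U) = 2*U
B = 352 (B = (17 - 6)*32 = 11*32 = 352)
J(65) - B = 2*65 - 1*352 = 130 - 352 = -222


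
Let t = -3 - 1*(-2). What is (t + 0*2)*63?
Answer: -63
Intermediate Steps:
t = -1 (t = -3 + 2 = -1)
(t + 0*2)*63 = (-1 + 0*2)*63 = (-1 + 0)*63 = -1*63 = -63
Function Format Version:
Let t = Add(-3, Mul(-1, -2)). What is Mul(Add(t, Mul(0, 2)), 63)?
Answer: -63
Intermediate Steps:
t = -1 (t = Add(-3, 2) = -1)
Mul(Add(t, Mul(0, 2)), 63) = Mul(Add(-1, Mul(0, 2)), 63) = Mul(Add(-1, 0), 63) = Mul(-1, 63) = -63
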